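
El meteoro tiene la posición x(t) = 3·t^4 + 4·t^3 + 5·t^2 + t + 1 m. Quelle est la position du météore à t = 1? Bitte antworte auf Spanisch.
Usando x(t) = 3·t^4 + 4·t^3 + 5·t^2 + t + 1 y sustituyendo t = 1, encontramos x = 14.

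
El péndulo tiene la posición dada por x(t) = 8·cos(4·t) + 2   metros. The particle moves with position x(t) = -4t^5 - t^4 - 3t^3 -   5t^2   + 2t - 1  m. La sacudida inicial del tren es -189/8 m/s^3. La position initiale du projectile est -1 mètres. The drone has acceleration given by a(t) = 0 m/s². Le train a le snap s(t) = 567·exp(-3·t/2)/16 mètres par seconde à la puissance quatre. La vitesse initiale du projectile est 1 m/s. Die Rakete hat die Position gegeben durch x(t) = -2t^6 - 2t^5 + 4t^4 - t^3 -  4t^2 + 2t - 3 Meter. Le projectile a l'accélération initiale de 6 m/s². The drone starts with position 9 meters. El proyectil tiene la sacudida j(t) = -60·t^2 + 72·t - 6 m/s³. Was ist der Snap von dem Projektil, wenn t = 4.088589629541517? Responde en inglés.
Starting from jerk j(t) = -60·t^2 + 72·t - 6, we take 1 derivative. Taking d/dt of j(t), we find s(t) = 72 - 120·t. We have snap s(t) = 72 - 120·t. Substituting t = 4.088589629541517: s(4.088589629541517) = -418.630755544982.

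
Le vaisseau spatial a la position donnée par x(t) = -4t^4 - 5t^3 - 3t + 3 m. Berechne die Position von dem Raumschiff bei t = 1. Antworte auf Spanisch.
De la ecuación de la posición x(t) = -4·t^4 - 5·t^3 - 3·t + 3, sustituimos t = 1 para obtener x = -9.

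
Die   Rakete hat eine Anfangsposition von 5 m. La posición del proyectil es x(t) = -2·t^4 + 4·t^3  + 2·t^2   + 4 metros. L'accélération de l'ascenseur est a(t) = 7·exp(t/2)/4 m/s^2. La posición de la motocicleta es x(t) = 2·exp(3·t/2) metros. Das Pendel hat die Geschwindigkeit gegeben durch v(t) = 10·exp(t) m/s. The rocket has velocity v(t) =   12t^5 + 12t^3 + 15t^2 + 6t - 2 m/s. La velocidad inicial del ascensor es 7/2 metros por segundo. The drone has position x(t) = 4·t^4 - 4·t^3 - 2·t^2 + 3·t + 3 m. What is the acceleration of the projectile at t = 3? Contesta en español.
Debemos derivar nuestra ecuación de la posición x(t) = -2·t^4 + 4·t^3 + 2·t^2 + 4 2 veces. Tomando d/dt de x(t), encontramos v(t) = -8·t^3 + 12·t^2 + 4·t. Tomando d/dt de v(t), encontramos a(t) = -24·t^2 + 24·t + 4. Tenemos la aceleración a(t) = -24·t^2 + 24·t + 4. Sustituyendo t = 3: a(3) = -140.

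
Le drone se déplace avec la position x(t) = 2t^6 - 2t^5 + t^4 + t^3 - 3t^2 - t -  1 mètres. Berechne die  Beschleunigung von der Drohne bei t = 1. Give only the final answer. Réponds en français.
a(1) = 32.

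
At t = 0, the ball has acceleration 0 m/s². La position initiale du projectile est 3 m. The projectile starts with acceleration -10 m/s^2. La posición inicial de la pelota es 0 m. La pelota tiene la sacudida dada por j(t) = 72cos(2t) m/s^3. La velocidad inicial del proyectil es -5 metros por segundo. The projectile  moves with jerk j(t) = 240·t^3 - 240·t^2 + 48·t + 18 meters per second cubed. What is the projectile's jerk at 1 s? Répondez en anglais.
Using j(t) = 240·t^3 - 240·t^2 + 48·t + 18 and substituting t = 1, we find j = 66.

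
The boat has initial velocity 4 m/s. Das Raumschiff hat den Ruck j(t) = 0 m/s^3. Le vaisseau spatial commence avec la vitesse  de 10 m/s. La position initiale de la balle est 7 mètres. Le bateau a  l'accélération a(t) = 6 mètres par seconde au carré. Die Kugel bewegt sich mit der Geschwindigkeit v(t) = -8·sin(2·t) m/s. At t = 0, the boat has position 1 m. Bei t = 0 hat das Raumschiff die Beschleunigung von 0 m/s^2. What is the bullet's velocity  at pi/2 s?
Using v(t) = -8·sin(2·t) and substituting t = pi/2, we find v = 0.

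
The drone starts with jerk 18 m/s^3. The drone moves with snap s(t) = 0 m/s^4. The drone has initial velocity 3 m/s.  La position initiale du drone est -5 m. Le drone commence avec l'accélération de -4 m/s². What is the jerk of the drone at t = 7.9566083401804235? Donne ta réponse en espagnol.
Para resolver esto, necesitamos tomar 1 antiderivada de nuestra ecuación del snap s(t) = 0. La integral del snap es la sacudida. Usando j(0) = 18, obtenemos j(t) = 18. Usando j(t) = 18 y sustituyendo t = 7.9566083401804235, encontramos j = 18.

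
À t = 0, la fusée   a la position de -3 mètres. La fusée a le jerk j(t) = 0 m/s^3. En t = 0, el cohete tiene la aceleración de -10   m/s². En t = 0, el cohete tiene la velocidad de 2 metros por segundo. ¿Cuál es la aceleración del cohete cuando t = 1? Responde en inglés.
To solve this, we need to take 1 integral of our jerk equation j(t) = 0. The antiderivative of jerk is acceleration. Using a(0) = -10, we get a(t) = -10. Using a(t) = -10 and substituting t = 1, we find a = -10.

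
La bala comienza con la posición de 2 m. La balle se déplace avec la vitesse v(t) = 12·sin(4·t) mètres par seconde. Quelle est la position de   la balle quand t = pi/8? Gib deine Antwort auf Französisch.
Nous devons trouver l'intégrale de notre équation de la vitesse v(t) = 12·sin(4·t) 1 fois. L'intégrale de la vitesse est la position. En utilisant x(0) = 2, nous obtenons x(t) = 5 - 3·cos(4·t). Nous avons la position x(t) = 5 - 3·cos(4·t). En substituant t = pi/8: x(pi/8) = 5.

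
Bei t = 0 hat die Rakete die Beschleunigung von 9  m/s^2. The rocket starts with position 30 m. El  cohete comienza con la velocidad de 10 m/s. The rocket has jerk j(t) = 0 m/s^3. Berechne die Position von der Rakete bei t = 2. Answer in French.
Pour résoudre ceci, nous devons prendre 3 intégrales de notre équation du jerk j(t) = 0. En intégrant le jerk et en utilisant la condition initiale a(0) = 9, nous obtenons a(t) = 9. La primitive de l'accélération est la vitesse. En utilisant v(0) = 10, nous obtenons v(t) = 9·t + 10. En prenant ∫v(t)dt et en appliquant x(0) = 30, nous trouvons x(t) = 9·t^2/2 + 10·t + 30. Nous avons la position x(t) = 9·t^2/2 + 10·t + 30. En substituant t = 2: x(2) = 68.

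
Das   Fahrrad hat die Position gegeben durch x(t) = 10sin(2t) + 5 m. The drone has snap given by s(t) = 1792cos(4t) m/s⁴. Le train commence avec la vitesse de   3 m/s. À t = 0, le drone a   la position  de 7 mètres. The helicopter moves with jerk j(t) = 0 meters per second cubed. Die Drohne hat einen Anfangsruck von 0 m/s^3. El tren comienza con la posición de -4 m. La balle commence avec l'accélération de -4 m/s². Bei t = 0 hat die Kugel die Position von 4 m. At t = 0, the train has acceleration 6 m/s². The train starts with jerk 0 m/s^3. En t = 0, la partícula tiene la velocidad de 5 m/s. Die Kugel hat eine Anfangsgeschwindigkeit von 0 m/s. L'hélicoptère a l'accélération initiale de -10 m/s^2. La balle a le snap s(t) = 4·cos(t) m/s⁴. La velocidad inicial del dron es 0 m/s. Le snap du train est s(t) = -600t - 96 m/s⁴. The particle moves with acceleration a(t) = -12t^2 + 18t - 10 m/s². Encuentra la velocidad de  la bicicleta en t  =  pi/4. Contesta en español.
Debemos derivar nuestra ecuación de la posición x(t) = 10·sin(2·t) + 5 1 vez. Tomando d/dt de x(t), encontramos v(t) = 20·cos(2·t). Usando v(t) = 20·cos(2·t) y sustituyendo t = pi/4, encontramos v = 0.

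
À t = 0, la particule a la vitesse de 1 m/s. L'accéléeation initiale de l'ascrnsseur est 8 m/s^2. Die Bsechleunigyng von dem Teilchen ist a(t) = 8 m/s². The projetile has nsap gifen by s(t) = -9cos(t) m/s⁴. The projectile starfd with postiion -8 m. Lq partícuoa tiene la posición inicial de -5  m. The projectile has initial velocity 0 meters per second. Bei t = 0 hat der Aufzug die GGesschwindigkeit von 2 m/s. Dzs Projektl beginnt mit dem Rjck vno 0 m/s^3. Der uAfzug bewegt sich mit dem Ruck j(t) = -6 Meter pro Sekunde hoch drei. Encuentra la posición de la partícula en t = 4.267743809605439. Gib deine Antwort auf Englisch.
Starting from acceleration a(t) = 8, we take 2 integrals. The integral of acceleration is velocity. Using v(0) = 1, we get v(t) = 8·t + 1. Taking ∫v(t)dt and applying x(0) = -5, we find x(t) = 4·t^2 + t - 5. From the given position equation x(t) = 4·t^2 + t - 5, we substitute t = 4.267743809605439 to get x = 72.1222927073076.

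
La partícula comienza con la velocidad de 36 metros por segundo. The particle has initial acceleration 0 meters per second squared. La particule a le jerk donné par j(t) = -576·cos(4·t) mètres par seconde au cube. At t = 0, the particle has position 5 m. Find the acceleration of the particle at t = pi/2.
Starting from jerk j(t) = -576·cos(4·t), we take 1 integral. Finding the antiderivative of j(t) and using a(0) = 0: a(t) = -144·sin(4·t). From the given acceleration equation a(t) = -144·sin(4·t), we substitute t = pi/2 to get a = 0.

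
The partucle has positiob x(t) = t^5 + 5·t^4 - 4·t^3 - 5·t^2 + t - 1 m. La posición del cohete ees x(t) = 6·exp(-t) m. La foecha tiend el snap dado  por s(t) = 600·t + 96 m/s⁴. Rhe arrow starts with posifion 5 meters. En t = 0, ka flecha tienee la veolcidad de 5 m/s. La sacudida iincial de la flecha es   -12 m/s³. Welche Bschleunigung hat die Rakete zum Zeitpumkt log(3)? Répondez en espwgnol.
Debemos derivar nuestra ecuación de la posición x(t) = 6·exp(-t) 2 veces. Tomando d/dt de x(t), encontramos v(t) = -6·exp(-t). La derivada de la velocidad da la aceleración: a(t) = 6·exp(-t). Tenemos la aceleración a(t) = 6·exp(-t). Sustituyendo t = log(3): a(log(3)) = 2.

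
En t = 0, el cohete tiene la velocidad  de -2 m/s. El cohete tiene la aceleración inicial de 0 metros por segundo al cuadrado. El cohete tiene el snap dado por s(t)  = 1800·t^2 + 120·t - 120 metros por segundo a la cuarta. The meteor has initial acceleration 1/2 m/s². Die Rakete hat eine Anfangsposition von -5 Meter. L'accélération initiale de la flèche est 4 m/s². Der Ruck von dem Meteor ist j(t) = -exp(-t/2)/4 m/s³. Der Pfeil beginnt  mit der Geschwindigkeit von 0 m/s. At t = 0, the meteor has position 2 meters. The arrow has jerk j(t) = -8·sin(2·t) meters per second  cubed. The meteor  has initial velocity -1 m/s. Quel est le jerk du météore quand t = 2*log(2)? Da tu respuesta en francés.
De l'équation du jerk j(t) = -exp(-t/2)/4, nous substituons t = 2*log(2) pour obtenir j = -1/8.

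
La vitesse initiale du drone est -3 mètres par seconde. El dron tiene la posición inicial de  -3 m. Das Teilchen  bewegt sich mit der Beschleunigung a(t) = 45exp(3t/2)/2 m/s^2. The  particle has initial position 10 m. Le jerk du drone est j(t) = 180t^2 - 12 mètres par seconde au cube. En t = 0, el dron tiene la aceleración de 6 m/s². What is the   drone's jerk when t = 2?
From the given jerk equation j(t) = 180·t^2 - 12, we substitute t = 2 to get j = 708.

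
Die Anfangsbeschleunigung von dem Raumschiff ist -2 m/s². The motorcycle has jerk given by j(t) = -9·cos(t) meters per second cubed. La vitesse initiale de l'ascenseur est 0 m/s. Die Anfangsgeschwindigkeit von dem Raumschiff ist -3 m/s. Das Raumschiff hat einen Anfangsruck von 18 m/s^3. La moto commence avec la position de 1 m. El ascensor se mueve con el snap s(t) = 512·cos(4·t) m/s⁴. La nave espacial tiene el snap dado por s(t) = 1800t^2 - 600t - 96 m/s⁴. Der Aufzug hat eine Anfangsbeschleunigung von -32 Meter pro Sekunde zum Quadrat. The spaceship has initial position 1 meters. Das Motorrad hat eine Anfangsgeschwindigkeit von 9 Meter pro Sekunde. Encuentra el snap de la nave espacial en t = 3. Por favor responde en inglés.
We have snap s(t) = 1800·t^2 - 600·t - 96. Substituting t = 3: s(3) = 14304.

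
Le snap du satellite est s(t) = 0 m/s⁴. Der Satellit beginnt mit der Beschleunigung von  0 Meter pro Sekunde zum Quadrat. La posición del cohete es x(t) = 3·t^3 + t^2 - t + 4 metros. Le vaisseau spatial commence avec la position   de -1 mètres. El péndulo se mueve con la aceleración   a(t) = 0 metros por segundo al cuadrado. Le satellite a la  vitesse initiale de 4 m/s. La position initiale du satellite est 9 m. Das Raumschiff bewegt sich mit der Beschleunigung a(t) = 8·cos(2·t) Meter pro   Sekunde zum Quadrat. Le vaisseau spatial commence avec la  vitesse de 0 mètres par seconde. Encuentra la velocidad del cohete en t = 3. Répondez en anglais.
Starting from position x(t) = 3·t^3 + t^2 - t + 4, we take 1 derivative. Taking d/dt of x(t), we find v(t) = 9·t^2 + 2·t - 1. Using v(t) = 9·t^2 + 2·t - 1 and substituting t = 3, we find v = 86.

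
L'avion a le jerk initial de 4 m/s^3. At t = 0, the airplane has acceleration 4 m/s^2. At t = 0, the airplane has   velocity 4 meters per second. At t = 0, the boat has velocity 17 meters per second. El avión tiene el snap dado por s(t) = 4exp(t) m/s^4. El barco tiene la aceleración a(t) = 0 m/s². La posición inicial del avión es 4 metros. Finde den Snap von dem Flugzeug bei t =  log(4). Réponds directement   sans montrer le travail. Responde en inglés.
The answer is 16.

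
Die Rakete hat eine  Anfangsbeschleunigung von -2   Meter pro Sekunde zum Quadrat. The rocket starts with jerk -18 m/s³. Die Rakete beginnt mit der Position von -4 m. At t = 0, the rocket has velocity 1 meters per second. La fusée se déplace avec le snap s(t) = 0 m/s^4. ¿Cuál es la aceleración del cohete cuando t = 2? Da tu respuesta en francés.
Pour résoudre ceci, nous devons prendre 2 intégrales de notre équation du snap s(t) = 0. En intégrant le snap et en utilisant la condition initiale j(0) = -18, nous obtenons j(t) = -18. La primitive du jerk, avec a(0) = -2, donne l'accélération: a(t) = -18·t - 2. En utilisant a(t) = -18·t - 2 et en substituant t = 2, nous trouvons a = -38.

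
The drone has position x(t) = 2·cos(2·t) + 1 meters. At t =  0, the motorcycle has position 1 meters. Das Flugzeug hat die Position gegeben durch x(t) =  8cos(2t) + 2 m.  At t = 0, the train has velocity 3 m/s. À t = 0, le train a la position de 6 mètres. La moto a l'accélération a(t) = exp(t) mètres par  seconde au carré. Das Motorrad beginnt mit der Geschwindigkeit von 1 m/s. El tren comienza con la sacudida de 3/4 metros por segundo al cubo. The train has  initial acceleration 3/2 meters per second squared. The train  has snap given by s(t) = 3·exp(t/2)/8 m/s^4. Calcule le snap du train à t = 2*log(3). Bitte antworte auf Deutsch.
Mit s(t) = 3·exp(t/2)/8 und Einsetzen von t = 2*log(3), finden wir s = 9/8.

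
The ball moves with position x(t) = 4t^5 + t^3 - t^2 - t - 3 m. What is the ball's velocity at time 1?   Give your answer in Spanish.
Debemos derivar nuestra ecuación de la posición x(t) = 4·t^5 + t^3 - t^2 - t - 3 1 vez. La derivada de la posición da la velocidad: v(t) = 20·t^4 + 3·t^2 - 2·t - 1. De la ecuación de la velocidad v(t) = 20·t^4 + 3·t^2 - 2·t - 1, sustituimos t = 1 para obtener v = 20.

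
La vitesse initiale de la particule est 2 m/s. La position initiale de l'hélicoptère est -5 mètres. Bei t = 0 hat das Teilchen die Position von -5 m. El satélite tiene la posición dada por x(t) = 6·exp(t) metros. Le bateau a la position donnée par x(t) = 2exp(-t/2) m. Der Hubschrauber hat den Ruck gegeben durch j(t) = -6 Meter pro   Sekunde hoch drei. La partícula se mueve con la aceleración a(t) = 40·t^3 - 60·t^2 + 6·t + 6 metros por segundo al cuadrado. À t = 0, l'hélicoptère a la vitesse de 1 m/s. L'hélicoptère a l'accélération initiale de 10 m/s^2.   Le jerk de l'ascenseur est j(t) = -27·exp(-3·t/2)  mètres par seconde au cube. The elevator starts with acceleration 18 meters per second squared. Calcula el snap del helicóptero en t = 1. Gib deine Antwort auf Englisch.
Starting from jerk j(t) = -6, we take 1 derivative. The derivative of jerk gives snap: s(t) = 0. Using s(t) = 0 and substituting t = 1, we find s = 0.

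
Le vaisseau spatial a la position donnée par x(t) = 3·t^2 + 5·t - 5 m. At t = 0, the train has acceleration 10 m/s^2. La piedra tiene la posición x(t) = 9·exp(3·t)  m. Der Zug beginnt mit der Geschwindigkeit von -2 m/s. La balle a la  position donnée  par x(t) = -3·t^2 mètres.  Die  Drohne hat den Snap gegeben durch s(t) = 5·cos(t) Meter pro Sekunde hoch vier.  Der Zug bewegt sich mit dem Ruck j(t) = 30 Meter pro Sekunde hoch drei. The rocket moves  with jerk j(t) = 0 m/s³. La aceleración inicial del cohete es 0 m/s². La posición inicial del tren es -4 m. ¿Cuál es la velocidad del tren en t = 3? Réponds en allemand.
Wir müssen unsere Gleichung für den Ruck j(t) = 30 2-mal integrieren. Die Stammfunktion von dem Ruck, mit a(0) = 10, ergibt die Beschleunigung: a(t) = 30·t + 10. Durch Integration von der Beschleunigung und Verwendung der Anfangsbedingung v(0) = -2, erhalten wir v(t) = 15·t^2 + 10·t - 2. Wir haben die Geschwindigkeit v(t) = 15·t^2 + 10·t - 2. Durch Einsetzen von t = 3: v(3) = 163.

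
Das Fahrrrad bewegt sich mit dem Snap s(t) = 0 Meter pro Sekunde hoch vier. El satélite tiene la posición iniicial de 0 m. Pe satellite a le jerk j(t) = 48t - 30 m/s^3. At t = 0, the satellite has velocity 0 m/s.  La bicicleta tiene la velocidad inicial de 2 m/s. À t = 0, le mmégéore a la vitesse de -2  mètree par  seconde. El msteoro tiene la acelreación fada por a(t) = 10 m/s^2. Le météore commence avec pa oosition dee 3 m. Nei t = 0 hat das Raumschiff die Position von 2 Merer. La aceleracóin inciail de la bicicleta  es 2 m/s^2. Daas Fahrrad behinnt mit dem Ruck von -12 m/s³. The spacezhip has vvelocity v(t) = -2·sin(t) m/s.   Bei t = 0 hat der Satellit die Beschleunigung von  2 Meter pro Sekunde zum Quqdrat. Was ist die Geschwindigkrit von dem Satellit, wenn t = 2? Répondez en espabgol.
Para resolver esto, necesitamos tomar 2 integrales de nuestra ecuación de la sacudida j(t) = 48·t - 30. Tomando ∫j(t)dt y aplicando a(0) = 2, encontramos a(t) = 24·t^2 - 30·t + 2. La integral de la aceleración, con v(0) = 0, da la velocidad: v(t) = t·(8·t^2 - 15·t + 2). Usando v(t) = t·(8·t^2 - 15·t + 2) y sustituyendo t = 2, encontramos v = 8.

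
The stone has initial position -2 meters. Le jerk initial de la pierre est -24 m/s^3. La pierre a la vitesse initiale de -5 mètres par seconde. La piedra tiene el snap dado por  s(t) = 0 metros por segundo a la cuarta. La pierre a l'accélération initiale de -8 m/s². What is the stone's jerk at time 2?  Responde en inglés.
To find the answer, we compute 1 integral of s(t) = 0. The integral of snap is jerk. Using j(0) = -24, we get j(t) = -24. From the given jerk equation j(t) = -24, we substitute t = 2 to get j = -24.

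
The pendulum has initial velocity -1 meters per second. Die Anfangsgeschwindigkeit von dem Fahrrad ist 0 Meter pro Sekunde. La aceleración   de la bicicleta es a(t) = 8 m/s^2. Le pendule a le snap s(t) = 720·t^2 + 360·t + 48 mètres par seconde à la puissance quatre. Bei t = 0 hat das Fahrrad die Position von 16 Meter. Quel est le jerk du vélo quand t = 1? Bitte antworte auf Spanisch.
Para resolver esto, necesitamos tomar 1 derivada de nuestra ecuación de la aceleración a(t) = 8. Tomando d/dt de a(t), encontramos j(t) = 0. Usando j(t) = 0 y sustituyendo t = 1, encontramos j = 0.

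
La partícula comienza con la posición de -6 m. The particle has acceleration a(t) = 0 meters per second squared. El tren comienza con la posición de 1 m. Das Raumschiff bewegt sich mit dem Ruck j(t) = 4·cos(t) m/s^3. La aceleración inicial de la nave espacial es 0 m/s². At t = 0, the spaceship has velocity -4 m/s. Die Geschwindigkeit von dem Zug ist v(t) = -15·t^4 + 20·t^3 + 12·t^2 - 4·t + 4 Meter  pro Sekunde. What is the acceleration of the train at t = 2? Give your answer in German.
Um dies zu lösen, müssen wir 1 Ableitung unserer Gleichung für die Geschwindigkeit v(t) = -15·t^4 + 20·t^3 + 12·t^2 - 4·t + 4 nehmen. Die Ableitung von der Geschwindigkeit ergibt die Beschleunigung: a(t) = -60·t^3 + 60·t^2 + 24·t - 4. Mit a(t) = -60·t^3 + 60·t^2 + 24·t - 4 und Einsetzen von t = 2, finden wir a = -196.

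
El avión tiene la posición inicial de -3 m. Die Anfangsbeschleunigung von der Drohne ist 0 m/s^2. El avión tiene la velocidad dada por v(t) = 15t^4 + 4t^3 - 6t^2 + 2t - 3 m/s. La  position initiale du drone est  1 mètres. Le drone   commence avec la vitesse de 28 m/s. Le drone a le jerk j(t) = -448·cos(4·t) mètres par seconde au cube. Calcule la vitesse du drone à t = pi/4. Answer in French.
Pour résoudre ceci, nous devons prendre 2 primitives de notre équation du jerk j(t) = -448·cos(4·t). En prenant ∫j(t)dt et en appliquant a(0) = 0, nous trouvons a(t) = -112·sin(4·t). L'intégrale de l'accélération, avec v(0) = 28, donne la vitesse: v(t) = 28·cos(4·t). Nous avons la vitesse v(t) = 28·cos(4·t). En substituant t = pi/4: v(pi/4) = -28.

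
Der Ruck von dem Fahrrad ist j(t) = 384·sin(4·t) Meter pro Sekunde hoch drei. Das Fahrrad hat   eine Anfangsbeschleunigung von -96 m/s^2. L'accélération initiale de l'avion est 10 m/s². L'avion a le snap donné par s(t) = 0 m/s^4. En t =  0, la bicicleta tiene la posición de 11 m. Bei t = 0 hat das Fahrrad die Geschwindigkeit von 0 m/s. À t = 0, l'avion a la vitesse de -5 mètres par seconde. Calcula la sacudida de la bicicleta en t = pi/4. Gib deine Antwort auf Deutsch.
Mit j(t) = 384·sin(4·t) und Einsetzen von t = pi/4, finden wir j = 0.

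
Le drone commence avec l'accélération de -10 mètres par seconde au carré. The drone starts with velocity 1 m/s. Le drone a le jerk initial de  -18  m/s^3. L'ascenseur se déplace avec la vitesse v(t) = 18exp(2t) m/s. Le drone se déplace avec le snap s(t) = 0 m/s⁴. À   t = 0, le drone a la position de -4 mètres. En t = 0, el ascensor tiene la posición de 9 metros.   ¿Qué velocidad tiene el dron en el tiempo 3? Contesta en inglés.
We must find the antiderivative of our snap equation s(t) = 0 3 times. The integral of snap, with j(0) = -18, gives jerk: j(t) = -18. Integrating jerk and using the initial condition a(0) = -10, we get a(t) = -18·t - 10. Finding the integral of a(t) and using v(0) = 1: v(t) = -9·t^2 - 10·t + 1. Using v(t) = -9·t^2 - 10·t + 1 and substituting t = 3, we find v = -110.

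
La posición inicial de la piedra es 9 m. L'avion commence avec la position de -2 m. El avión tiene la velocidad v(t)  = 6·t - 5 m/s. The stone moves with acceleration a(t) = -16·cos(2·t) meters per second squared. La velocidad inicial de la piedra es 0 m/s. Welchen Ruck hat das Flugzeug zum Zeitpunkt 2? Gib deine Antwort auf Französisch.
En partant de la vitesse v(t) = 6·t - 5, nous prenons 2 dérivées. La dérivée de la vitesse donne l'accélération: a(t) = 6. La dérivée de l'accélération donne le jerk: j(t) = 0. Nous avons le jerk j(t) = 0. En substituant t = 2: j(2) = 0.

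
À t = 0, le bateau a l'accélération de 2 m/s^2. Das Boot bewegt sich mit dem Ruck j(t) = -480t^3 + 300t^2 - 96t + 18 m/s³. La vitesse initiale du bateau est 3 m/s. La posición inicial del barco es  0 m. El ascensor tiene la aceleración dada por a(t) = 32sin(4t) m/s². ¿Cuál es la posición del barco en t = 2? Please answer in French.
Pour résoudre ceci, nous devons prendre 3 intégrales de notre équation du jerk j(t) = -480·t^3 + 300·t^2 - 96·t + 18. En intégrant le jerk et en utilisant la condition initiale a(0) = 2, nous obtenons a(t) = -120·t^4 + 100·t^3 - 48·t^2 + 18·t + 2. En intégrant l'accélération et en utilisant la condition initiale v(0) = 3, nous obtenons v(t) = -24·t^5 + 25·t^4 - 16·t^3 + 9·t^2 + 2·t + 3. L'intégrale de la vitesse, avec x(0) = 0, donne la position: x(t) = -4·t^6 + 5·t^5 - 4·t^4 + 3·t^3 + t^2 + 3·t. De l'équation de la position x(t) = -4·t^6 + 5·t^5 - 4·t^4 + 3·t^3 + t^2 + 3·t, nous substituons t = 2 pour obtenir x = -126.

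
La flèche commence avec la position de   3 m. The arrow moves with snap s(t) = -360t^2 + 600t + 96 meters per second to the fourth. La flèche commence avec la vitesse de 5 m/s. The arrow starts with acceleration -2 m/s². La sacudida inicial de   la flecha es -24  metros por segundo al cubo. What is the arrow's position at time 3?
We need to integrate our snap equation s(t) = -360·t^2 + 600·t + 96 4 times. Taking ∫s(t)dt and applying j(0) = -24, we find j(t) = -120·t^3 + 300·t^2 + 96·t - 24. Finding the antiderivative of j(t) and using a(0) = -2: a(t) = -30·t^4 + 100·t^3 + 48·t^2 - 24·t - 2. Taking ∫a(t)dt and applying v(0) = 5, we find v(t) = -6·t^5 + 25·t^4 + 16·t^3 - 12·t^2 - 2·t + 5. Finding the integral of v(t) and using x(0) = 3: x(t) = -t^6 + 5·t^5 + 4·t^4 - 4·t^3 - t^2 + 5·t + 3. Using x(t) = -t^6 + 5·t^5 + 4·t^4 - 4·t^3 - t^2 + 5·t + 3 and substituting t = 3, we find x = 711.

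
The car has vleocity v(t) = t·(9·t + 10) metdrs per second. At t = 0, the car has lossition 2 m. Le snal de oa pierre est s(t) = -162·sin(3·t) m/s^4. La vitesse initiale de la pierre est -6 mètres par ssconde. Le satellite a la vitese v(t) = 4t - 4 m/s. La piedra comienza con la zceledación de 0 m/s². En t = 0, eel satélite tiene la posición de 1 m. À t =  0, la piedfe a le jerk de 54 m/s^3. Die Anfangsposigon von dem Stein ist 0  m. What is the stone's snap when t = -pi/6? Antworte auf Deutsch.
Mit s(t) = -162·sin(3·t) und Einsetzen von t = -pi/6, finden wir s = 162.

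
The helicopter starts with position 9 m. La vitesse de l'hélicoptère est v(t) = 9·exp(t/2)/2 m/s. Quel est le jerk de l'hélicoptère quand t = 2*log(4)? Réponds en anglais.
Starting from velocity v(t) = 9·exp(t/2)/2, we take 2 derivatives. The derivative of velocity gives acceleration: a(t) = 9·exp(t/2)/4. Differentiating acceleration, we get jerk: j(t) = 9·exp(t/2)/8. From the given jerk equation j(t) = 9·exp(t/2)/8, we substitute t = 2*log(4) to get j = 9/2.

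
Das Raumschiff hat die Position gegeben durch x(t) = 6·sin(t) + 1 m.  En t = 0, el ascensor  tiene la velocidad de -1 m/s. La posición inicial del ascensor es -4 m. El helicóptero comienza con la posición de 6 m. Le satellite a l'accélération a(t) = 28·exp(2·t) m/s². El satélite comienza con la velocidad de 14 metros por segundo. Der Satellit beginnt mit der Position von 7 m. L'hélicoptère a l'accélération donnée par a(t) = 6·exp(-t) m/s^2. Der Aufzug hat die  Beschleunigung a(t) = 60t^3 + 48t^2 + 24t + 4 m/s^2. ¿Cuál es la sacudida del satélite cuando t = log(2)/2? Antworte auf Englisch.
We must differentiate our acceleration equation a(t) = 28·exp(2·t) 1 time. The derivative of acceleration gives jerk: j(t) = 56·exp(2·t). We have jerk j(t) = 56·exp(2·t). Substituting t = log(2)/2: j(log(2)/2) = 112.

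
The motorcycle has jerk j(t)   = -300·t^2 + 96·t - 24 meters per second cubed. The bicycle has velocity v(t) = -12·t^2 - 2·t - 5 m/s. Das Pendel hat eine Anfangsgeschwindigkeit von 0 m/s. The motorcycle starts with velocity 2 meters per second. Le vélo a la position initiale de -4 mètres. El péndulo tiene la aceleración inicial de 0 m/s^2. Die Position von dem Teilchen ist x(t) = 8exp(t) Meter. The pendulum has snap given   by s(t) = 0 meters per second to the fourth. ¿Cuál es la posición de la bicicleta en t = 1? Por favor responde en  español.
Partiendo de la velocidad v(t) = -12·t^2 - 2·t - 5, tomamos 1 antiderivada. La integral de la velocidad es la posición. Usando x(0) = -4, obtenemos x(t) = -4·t^3 - t^2 - 5·t - 4. Tenemos la posición x(t) = -4·t^3 - t^2 - 5·t - 4. Sustituyendo t = 1: x(1) = -14.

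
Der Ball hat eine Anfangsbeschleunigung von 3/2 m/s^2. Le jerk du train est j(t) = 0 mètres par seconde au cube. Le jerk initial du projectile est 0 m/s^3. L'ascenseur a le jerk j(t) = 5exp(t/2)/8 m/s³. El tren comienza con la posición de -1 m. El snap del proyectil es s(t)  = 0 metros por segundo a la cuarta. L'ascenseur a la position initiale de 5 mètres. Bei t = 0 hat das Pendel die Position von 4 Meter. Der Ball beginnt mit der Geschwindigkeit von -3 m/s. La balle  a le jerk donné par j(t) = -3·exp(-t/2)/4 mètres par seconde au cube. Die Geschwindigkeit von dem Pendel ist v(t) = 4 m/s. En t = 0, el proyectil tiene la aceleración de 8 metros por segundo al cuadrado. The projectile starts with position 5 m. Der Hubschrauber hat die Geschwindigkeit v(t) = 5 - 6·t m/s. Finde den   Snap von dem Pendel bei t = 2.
Wir müssen unsere Gleichung für die Geschwindigkeit v(t) = 4 3-mal ableiten. Die Ableitung von der Geschwindigkeit ergibt die Beschleunigung: a(t) = 0. Durch Ableiten von der Beschleunigung erhalten wir den Ruck: j(t) = 0. Mit d/dt von j(t) finden wir s(t) = 0. Wir haben den Snap s(t) = 0. Durch Einsetzen von t = 2: s(2) = 0.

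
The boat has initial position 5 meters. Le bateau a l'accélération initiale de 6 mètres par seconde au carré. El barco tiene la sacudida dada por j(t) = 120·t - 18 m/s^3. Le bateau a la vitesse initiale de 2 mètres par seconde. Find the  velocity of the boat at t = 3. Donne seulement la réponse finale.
At t = 3, v = 479.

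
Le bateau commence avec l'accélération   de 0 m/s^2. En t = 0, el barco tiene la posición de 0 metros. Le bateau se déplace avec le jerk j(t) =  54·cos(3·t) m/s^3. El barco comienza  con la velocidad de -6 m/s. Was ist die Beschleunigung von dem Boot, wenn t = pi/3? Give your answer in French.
Pour résoudre ceci, nous devons prendre 1 intégrale de notre équation du jerk j(t) = 54·cos(3·t). L'intégrale du jerk, avec a(0) = 0, donne l'accélération: a(t) = 18·sin(3·t). De l'équation de l'accélération a(t) = 18·sin(3·t), nous substituons t = pi/3 pour obtenir a = 0.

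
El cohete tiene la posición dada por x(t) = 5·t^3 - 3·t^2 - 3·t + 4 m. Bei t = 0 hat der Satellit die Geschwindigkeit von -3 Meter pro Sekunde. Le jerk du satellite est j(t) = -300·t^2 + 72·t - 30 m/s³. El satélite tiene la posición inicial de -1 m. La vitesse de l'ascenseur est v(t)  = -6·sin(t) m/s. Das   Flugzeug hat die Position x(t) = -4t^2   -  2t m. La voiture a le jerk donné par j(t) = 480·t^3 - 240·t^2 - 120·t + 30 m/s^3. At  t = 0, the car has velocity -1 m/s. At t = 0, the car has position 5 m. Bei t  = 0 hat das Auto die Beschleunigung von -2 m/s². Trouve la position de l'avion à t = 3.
De l'équation de la position x(t) = -4·t^2 - 2·t, nous substituons t = 3 pour obtenir x = -42.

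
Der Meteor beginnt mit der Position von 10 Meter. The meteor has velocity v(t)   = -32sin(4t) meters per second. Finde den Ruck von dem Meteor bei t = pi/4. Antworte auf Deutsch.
Um dies zu lösen, müssen wir 2 Ableitungen unserer Gleichung für die Geschwindigkeit v(t) = -32·sin(4·t) nehmen. Die Ableitung von der Geschwindigkeit ergibt die Beschleunigung: a(t) = -128·cos(4·t). Durch Ableiten von der Beschleunigung erhalten wir den Ruck: j(t) = 512·sin(4·t). Aus der Gleichung für den Ruck j(t) = 512·sin(4·t), setzen wir t = pi/4 ein und erhalten j = 0.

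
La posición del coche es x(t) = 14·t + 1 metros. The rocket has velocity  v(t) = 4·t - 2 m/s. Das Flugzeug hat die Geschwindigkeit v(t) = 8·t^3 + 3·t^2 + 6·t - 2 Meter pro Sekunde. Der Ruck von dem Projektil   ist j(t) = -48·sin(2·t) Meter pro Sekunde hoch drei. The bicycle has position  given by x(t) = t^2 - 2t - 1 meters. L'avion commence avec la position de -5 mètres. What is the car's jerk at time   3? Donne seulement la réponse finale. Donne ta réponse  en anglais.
The jerk at t = 3 is j = 0.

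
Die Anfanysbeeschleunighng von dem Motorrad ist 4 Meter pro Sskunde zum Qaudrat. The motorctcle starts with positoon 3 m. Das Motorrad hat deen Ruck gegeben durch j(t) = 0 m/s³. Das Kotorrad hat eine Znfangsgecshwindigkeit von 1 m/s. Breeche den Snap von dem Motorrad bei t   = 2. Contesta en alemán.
Um dies zu lösen, müssen wir 1 Ableitung unserer Gleichung für den Ruck j(t) = 0 nehmen. Mit d/dt von j(t) finden wir s(t) = 0. Mit s(t) = 0 und Einsetzen von t = 2, finden wir s = 0.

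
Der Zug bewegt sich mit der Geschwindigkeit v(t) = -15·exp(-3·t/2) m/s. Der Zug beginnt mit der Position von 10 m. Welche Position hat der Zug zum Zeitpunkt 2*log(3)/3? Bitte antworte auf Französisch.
Nous devons intégrer notre équation de la vitesse v(t) = -15·exp(-3·t/2) 1 fois. En intégrant la vitesse et en utilisant la condition initiale x(0) = 10, nous obtenons x(t) = 10·exp(-3·t/2). En utilisant x(t) = 10·exp(-3·t/2) et en substituant t = 2*log(3)/3, nous trouvons x = 10/3.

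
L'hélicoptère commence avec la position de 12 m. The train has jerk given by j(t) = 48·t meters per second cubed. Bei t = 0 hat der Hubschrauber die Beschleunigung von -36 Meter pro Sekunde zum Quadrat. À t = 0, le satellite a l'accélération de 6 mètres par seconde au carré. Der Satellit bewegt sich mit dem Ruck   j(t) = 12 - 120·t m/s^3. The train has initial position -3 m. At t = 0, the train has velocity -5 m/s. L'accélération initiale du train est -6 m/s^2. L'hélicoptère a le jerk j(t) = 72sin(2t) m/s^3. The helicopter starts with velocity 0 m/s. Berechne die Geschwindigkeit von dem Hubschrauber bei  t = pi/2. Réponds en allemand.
Ausgehend von dem Ruck j(t) = 72·sin(2·t), nehmen wir 2 Stammfunktionen. Mit ∫j(t)dt und Anwendung von a(0) = -36, finden wir a(t) = -36·cos(2·t). Durch Integration von der Beschleunigung und Verwendung der Anfangsbedingung v(0) = 0, erhalten wir v(t) = -18·sin(2·t). Mit v(t) = -18·sin(2·t) und Einsetzen von t = pi/2, finden wir v = 0.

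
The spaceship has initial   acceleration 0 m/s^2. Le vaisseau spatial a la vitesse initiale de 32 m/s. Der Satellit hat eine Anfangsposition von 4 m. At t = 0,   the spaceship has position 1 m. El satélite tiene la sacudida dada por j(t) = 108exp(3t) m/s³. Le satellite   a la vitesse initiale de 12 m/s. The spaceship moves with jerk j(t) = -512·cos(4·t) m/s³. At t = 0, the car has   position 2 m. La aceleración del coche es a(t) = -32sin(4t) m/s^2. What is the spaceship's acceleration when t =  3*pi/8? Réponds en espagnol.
Partiendo de la sacudida j(t) = -512·cos(4·t), tomamos 1 integral. Integrando la sacudida y usando la condición inicial a(0) = 0, obtenemos a(t) = -128·sin(4·t). Tenemos la aceleración a(t) = -128·sin(4·t). Sustituyendo t = 3*pi/8: a(3*pi/8) = 128.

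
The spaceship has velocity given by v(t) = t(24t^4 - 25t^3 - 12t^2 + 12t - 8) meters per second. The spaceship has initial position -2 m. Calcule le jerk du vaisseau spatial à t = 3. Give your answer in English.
To solve this, we need to take 2 derivatives of our velocity equation v(t) = t·(24·t^4 - 25·t^3 - 12·t^2 + 12·t - 8). Differentiating velocity, we get acceleration: a(t) = 24·t^4 - 25·t^3 - 12·t^2 + t·(96·t^3 - 75·t^2 - 24·t + 12) + 12·t - 8. Differentiating acceleration, we get jerk: j(t) = 192·t^3 - 150·t^2 + t·(288·t^2 - 150·t - 24) - 48·t + 24. We have jerk j(t) = 192·t^3 - 150·t^2 + t·(288·t^2 - 150·t - 24) - 48·t + 24. Substituting t = 3: j(3) = 10068.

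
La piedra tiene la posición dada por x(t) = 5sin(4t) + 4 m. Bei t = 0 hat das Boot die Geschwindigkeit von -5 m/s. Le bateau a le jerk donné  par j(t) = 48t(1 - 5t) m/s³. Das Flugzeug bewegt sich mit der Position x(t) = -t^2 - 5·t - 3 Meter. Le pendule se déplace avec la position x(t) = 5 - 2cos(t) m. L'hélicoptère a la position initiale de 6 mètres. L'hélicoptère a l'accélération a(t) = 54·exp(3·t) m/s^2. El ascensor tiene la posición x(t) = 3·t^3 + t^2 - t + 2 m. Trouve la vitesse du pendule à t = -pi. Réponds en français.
Nous devons dériver notre équation de la position x(t) = 5 - 2·cos(t) 1 fois. En dérivant la position, nous obtenons la vitesse: v(t) = 2·sin(t). De l'équation de la vitesse v(t) = 2·sin(t), nous substituons t = -pi pour obtenir v = 0.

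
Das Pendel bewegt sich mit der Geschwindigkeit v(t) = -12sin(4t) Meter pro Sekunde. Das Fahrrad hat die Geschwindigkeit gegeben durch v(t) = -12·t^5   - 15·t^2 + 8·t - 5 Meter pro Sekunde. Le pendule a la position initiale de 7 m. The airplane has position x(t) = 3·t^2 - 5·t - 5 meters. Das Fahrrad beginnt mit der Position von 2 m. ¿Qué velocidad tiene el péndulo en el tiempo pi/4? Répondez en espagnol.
Tenemos la velocidad v(t) = -12·sin(4·t). Sustituyendo t = pi/4: v(pi/4) = 0.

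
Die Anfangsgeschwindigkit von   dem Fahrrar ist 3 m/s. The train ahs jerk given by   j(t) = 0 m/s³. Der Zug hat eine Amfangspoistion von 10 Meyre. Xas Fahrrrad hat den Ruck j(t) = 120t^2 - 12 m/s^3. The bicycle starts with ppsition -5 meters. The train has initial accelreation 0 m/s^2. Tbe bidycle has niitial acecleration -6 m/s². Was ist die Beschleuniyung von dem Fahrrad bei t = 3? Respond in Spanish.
Para resolver esto, necesitamos tomar 1 antiderivada de nuestra ecuación de la sacudida j(t) = 120·t^2 - 12. La integral de la sacudida, con a(0) = -6, da la aceleración: a(t) = 40·t^3 - 12·t - 6. Usando a(t) = 40·t^3 - 12·t - 6 y sustituyendo t = 3, encontramos a = 1038.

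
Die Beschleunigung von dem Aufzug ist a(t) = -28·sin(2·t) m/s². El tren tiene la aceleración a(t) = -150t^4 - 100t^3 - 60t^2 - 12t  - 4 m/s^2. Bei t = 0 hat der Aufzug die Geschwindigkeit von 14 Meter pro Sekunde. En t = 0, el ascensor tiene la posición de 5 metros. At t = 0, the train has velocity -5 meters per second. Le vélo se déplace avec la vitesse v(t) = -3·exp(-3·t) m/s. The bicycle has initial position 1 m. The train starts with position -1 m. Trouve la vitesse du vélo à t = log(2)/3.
De l'équation de la vitesse v(t) = -3·exp(-3·t), nous substituons t = log(2)/3 pour obtenir v = -3/2.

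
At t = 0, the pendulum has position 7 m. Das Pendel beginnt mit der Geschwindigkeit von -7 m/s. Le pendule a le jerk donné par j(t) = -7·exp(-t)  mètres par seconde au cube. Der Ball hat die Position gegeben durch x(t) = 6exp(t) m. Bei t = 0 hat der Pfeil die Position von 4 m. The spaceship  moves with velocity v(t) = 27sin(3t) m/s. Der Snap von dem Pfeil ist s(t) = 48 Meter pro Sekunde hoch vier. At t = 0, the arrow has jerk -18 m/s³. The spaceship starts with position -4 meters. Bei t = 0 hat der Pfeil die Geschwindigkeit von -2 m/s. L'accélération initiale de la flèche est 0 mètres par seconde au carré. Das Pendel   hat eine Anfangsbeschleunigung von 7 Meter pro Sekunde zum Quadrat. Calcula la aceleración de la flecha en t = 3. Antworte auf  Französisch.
Nous devons intégrer notre équation du snap s(t) = 48 2 fois. La primitive du snap est le jerk. En utilisant j(0) = -18, nous obtenons j(t) = 48·t - 18. La primitive du jerk, avec a(0) = 0, donne l'accélération: a(t) = 6·t·(4·t - 3). En utilisant a(t) = 6·t·(4·t - 3) et en substituant t = 3, nous trouvons a = 162.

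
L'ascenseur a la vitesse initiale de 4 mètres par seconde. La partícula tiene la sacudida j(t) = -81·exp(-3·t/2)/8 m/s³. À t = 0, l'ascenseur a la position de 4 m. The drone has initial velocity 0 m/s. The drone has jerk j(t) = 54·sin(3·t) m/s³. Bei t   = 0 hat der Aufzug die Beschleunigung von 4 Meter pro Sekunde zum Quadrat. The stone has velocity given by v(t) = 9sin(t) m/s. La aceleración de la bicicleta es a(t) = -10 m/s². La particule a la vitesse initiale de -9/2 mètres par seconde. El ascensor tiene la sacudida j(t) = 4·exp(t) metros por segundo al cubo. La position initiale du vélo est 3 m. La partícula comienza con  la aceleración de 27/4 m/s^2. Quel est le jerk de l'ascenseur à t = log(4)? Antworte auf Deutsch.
Wir haben den Ruck j(t) = 4·exp(t). Durch Einsetzen von t = log(4): j(log(4)) = 16.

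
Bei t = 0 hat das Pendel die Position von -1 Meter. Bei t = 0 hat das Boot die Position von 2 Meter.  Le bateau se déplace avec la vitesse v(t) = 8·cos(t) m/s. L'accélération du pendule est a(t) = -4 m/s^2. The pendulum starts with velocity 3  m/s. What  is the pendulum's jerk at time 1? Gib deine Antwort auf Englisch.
We must differentiate our acceleration equation a(t) = -4 1 time. Differentiating acceleration, we get jerk: j(t) = 0. Using j(t) = 0 and substituting t = 1, we find j = 0.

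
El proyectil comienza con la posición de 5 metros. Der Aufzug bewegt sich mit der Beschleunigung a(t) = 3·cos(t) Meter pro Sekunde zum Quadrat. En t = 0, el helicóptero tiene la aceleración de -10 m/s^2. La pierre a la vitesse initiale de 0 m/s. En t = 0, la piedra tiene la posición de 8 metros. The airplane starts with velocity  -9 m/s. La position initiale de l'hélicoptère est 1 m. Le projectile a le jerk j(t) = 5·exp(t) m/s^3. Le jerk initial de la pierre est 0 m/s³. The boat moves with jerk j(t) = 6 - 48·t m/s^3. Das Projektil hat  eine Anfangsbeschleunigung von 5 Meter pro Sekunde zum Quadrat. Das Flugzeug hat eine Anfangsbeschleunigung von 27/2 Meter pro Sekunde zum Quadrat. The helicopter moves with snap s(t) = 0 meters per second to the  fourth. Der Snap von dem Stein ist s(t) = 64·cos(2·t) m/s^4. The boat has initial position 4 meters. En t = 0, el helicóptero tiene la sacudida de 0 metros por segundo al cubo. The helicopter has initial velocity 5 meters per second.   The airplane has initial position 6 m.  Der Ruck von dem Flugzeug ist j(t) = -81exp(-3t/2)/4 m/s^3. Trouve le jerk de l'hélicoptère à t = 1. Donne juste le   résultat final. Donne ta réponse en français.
j(1) = 0.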